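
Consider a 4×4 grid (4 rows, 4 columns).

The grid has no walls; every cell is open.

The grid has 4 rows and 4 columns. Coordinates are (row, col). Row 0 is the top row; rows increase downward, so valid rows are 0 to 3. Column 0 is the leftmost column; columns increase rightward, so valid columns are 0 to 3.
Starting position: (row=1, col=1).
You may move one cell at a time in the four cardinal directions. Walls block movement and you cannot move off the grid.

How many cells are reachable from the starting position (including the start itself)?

BFS flood-fill from (row=1, col=1):
  Distance 0: (row=1, col=1)
  Distance 1: (row=0, col=1), (row=1, col=0), (row=1, col=2), (row=2, col=1)
  Distance 2: (row=0, col=0), (row=0, col=2), (row=1, col=3), (row=2, col=0), (row=2, col=2), (row=3, col=1)
  Distance 3: (row=0, col=3), (row=2, col=3), (row=3, col=0), (row=3, col=2)
  Distance 4: (row=3, col=3)
Total reachable: 16 (grid has 16 open cells total)

Answer: Reachable cells: 16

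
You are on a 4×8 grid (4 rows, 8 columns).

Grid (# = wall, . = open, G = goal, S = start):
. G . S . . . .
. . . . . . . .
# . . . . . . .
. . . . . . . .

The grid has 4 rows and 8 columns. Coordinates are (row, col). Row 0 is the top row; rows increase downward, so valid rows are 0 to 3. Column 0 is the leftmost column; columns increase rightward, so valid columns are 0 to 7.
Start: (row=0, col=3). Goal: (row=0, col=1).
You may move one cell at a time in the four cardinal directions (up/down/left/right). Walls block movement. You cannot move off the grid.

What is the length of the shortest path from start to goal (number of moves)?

Answer: Shortest path length: 2

Derivation:
BFS from (row=0, col=3) until reaching (row=0, col=1):
  Distance 0: (row=0, col=3)
  Distance 1: (row=0, col=2), (row=0, col=4), (row=1, col=3)
  Distance 2: (row=0, col=1), (row=0, col=5), (row=1, col=2), (row=1, col=4), (row=2, col=3)  <- goal reached here
One shortest path (2 moves): (row=0, col=3) -> (row=0, col=2) -> (row=0, col=1)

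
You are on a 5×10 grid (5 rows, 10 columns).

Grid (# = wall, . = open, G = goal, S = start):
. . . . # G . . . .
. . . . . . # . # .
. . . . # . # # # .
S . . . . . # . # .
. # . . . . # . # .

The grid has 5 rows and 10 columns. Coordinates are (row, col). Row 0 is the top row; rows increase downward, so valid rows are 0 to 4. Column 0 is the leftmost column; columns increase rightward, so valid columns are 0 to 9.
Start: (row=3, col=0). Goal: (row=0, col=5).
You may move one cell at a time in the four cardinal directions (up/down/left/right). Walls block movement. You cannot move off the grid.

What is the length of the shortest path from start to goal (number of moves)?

BFS from (row=3, col=0) until reaching (row=0, col=5):
  Distance 0: (row=3, col=0)
  Distance 1: (row=2, col=0), (row=3, col=1), (row=4, col=0)
  Distance 2: (row=1, col=0), (row=2, col=1), (row=3, col=2)
  Distance 3: (row=0, col=0), (row=1, col=1), (row=2, col=2), (row=3, col=3), (row=4, col=2)
  Distance 4: (row=0, col=1), (row=1, col=2), (row=2, col=3), (row=3, col=4), (row=4, col=3)
  Distance 5: (row=0, col=2), (row=1, col=3), (row=3, col=5), (row=4, col=4)
  Distance 6: (row=0, col=3), (row=1, col=4), (row=2, col=5), (row=4, col=5)
  Distance 7: (row=1, col=5)
  Distance 8: (row=0, col=5)  <- goal reached here
One shortest path (8 moves): (row=3, col=0) -> (row=3, col=1) -> (row=3, col=2) -> (row=3, col=3) -> (row=3, col=4) -> (row=3, col=5) -> (row=2, col=5) -> (row=1, col=5) -> (row=0, col=5)

Answer: Shortest path length: 8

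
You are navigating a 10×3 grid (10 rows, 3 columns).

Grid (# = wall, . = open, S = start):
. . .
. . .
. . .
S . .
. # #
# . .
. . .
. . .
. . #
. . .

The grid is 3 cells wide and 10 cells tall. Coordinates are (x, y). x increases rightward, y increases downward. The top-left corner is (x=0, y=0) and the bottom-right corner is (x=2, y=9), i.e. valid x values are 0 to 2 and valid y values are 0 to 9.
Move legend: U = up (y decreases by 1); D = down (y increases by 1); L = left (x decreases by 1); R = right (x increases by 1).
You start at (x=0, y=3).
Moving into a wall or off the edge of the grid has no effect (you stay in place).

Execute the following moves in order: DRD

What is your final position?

Answer: Final position: (x=0, y=4)

Derivation:
Start: (x=0, y=3)
  D (down): (x=0, y=3) -> (x=0, y=4)
  R (right): blocked, stay at (x=0, y=4)
  D (down): blocked, stay at (x=0, y=4)
Final: (x=0, y=4)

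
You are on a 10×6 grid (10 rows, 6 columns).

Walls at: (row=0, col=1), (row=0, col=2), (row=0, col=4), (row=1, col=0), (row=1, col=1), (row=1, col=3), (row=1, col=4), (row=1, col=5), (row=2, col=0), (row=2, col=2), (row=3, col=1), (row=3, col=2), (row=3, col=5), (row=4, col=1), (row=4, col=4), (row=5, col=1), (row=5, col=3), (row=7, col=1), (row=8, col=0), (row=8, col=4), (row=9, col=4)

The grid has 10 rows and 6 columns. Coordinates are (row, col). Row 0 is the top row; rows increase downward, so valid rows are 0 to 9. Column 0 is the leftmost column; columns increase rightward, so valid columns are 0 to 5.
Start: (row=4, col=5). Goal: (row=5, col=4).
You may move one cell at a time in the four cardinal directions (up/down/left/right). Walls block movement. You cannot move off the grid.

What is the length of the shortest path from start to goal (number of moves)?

BFS from (row=4, col=5) until reaching (row=5, col=4):
  Distance 0: (row=4, col=5)
  Distance 1: (row=5, col=5)
  Distance 2: (row=5, col=4), (row=6, col=5)  <- goal reached here
One shortest path (2 moves): (row=4, col=5) -> (row=5, col=5) -> (row=5, col=4)

Answer: Shortest path length: 2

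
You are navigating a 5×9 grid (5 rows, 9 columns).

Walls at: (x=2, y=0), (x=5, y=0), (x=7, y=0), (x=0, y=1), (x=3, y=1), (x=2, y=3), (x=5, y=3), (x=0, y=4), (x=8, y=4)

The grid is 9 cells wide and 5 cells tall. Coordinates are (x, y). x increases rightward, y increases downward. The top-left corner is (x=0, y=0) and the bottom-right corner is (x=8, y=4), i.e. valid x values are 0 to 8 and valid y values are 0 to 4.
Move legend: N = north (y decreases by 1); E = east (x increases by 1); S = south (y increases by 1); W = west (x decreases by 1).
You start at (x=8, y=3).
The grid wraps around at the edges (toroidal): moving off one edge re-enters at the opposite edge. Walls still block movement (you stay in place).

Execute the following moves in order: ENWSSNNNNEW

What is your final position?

Start: (x=8, y=3)
  E (east): (x=8, y=3) -> (x=0, y=3)
  N (north): (x=0, y=3) -> (x=0, y=2)
  W (west): (x=0, y=2) -> (x=8, y=2)
  S (south): (x=8, y=2) -> (x=8, y=3)
  S (south): blocked, stay at (x=8, y=3)
  N (north): (x=8, y=3) -> (x=8, y=2)
  N (north): (x=8, y=2) -> (x=8, y=1)
  N (north): (x=8, y=1) -> (x=8, y=0)
  N (north): blocked, stay at (x=8, y=0)
  E (east): (x=8, y=0) -> (x=0, y=0)
  W (west): (x=0, y=0) -> (x=8, y=0)
Final: (x=8, y=0)

Answer: Final position: (x=8, y=0)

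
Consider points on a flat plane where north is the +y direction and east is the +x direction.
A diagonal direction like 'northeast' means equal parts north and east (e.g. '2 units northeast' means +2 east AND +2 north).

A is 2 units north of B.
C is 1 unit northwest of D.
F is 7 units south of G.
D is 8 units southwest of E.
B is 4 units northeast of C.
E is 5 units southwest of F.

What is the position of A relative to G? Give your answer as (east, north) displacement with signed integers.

Answer: A is at (east=-10, north=-13) relative to G.

Derivation:
Place G at the origin (east=0, north=0).
  F is 7 units south of G: delta (east=+0, north=-7); F at (east=0, north=-7).
  E is 5 units southwest of F: delta (east=-5, north=-5); E at (east=-5, north=-12).
  D is 8 units southwest of E: delta (east=-8, north=-8); D at (east=-13, north=-20).
  C is 1 unit northwest of D: delta (east=-1, north=+1); C at (east=-14, north=-19).
  B is 4 units northeast of C: delta (east=+4, north=+4); B at (east=-10, north=-15).
  A is 2 units north of B: delta (east=+0, north=+2); A at (east=-10, north=-13).
Therefore A relative to G: (east=-10, north=-13).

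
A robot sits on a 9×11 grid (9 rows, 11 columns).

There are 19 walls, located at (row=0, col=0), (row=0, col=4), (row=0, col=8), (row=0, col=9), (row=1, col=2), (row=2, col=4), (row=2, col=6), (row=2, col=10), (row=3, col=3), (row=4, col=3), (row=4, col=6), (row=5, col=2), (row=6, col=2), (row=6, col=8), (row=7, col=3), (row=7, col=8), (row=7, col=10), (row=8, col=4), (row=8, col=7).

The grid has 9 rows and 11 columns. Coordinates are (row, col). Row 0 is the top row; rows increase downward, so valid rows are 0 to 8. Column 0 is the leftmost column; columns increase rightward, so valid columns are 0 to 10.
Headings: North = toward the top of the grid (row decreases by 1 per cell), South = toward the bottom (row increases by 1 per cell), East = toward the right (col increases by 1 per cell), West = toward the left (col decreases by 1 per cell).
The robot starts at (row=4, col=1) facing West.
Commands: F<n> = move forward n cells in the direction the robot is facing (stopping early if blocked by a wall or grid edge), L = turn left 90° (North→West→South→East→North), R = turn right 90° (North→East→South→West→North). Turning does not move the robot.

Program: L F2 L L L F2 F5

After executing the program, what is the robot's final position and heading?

Start: (row=4, col=1), facing West
  L: turn left, now facing South
  F2: move forward 2, now at (row=6, col=1)
  L: turn left, now facing East
  L: turn left, now facing North
  L: turn left, now facing West
  F2: move forward 1/2 (blocked), now at (row=6, col=0)
  F5: move forward 0/5 (blocked), now at (row=6, col=0)
Final: (row=6, col=0), facing West

Answer: Final position: (row=6, col=0), facing West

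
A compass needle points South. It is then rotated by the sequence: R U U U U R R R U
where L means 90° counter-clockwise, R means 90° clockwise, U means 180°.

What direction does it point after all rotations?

Start: South
  R (right (90° clockwise)) -> West
  U (U-turn (180°)) -> East
  U (U-turn (180°)) -> West
  U (U-turn (180°)) -> East
  U (U-turn (180°)) -> West
  R (right (90° clockwise)) -> North
  R (right (90° clockwise)) -> East
  R (right (90° clockwise)) -> South
  U (U-turn (180°)) -> North
Final: North

Answer: Final heading: North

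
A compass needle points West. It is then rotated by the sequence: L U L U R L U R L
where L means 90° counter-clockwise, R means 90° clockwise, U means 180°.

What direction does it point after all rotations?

Start: West
  L (left (90° counter-clockwise)) -> South
  U (U-turn (180°)) -> North
  L (left (90° counter-clockwise)) -> West
  U (U-turn (180°)) -> East
  R (right (90° clockwise)) -> South
  L (left (90° counter-clockwise)) -> East
  U (U-turn (180°)) -> West
  R (right (90° clockwise)) -> North
  L (left (90° counter-clockwise)) -> West
Final: West

Answer: Final heading: West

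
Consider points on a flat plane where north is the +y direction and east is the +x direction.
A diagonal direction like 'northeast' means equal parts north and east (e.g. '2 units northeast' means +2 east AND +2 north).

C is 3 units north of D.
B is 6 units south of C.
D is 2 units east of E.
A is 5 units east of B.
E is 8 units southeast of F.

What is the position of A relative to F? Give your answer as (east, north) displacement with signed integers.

Answer: A is at (east=15, north=-11) relative to F.

Derivation:
Place F at the origin (east=0, north=0).
  E is 8 units southeast of F: delta (east=+8, north=-8); E at (east=8, north=-8).
  D is 2 units east of E: delta (east=+2, north=+0); D at (east=10, north=-8).
  C is 3 units north of D: delta (east=+0, north=+3); C at (east=10, north=-5).
  B is 6 units south of C: delta (east=+0, north=-6); B at (east=10, north=-11).
  A is 5 units east of B: delta (east=+5, north=+0); A at (east=15, north=-11).
Therefore A relative to F: (east=15, north=-11).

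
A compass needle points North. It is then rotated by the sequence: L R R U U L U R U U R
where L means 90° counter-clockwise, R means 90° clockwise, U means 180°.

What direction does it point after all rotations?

Answer: Final heading: North

Derivation:
Start: North
  L (left (90° counter-clockwise)) -> West
  R (right (90° clockwise)) -> North
  R (right (90° clockwise)) -> East
  U (U-turn (180°)) -> West
  U (U-turn (180°)) -> East
  L (left (90° counter-clockwise)) -> North
  U (U-turn (180°)) -> South
  R (right (90° clockwise)) -> West
  U (U-turn (180°)) -> East
  U (U-turn (180°)) -> West
  R (right (90° clockwise)) -> North
Final: North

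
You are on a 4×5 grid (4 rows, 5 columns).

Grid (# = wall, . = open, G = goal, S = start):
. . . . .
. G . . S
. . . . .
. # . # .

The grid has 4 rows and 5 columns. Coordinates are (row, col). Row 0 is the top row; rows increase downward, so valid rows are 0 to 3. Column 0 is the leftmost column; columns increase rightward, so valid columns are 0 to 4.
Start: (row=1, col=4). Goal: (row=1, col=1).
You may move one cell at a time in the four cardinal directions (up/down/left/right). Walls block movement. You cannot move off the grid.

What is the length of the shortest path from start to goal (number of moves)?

Answer: Shortest path length: 3

Derivation:
BFS from (row=1, col=4) until reaching (row=1, col=1):
  Distance 0: (row=1, col=4)
  Distance 1: (row=0, col=4), (row=1, col=3), (row=2, col=4)
  Distance 2: (row=0, col=3), (row=1, col=2), (row=2, col=3), (row=3, col=4)
  Distance 3: (row=0, col=2), (row=1, col=1), (row=2, col=2)  <- goal reached here
One shortest path (3 moves): (row=1, col=4) -> (row=1, col=3) -> (row=1, col=2) -> (row=1, col=1)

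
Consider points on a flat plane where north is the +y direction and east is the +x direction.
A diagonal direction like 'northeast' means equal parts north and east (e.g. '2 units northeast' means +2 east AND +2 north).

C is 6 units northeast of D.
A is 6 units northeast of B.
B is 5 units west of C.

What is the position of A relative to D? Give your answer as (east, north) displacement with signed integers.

Answer: A is at (east=7, north=12) relative to D.

Derivation:
Place D at the origin (east=0, north=0).
  C is 6 units northeast of D: delta (east=+6, north=+6); C at (east=6, north=6).
  B is 5 units west of C: delta (east=-5, north=+0); B at (east=1, north=6).
  A is 6 units northeast of B: delta (east=+6, north=+6); A at (east=7, north=12).
Therefore A relative to D: (east=7, north=12).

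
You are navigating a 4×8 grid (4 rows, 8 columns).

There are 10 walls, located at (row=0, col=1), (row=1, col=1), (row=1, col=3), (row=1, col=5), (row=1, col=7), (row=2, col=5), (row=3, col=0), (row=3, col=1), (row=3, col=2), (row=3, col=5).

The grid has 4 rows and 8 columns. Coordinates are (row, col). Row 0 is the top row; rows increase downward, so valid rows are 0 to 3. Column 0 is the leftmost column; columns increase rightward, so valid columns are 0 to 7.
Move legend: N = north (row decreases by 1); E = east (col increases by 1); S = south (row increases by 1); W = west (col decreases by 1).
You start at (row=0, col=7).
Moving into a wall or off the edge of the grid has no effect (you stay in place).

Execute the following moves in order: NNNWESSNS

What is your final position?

Answer: Final position: (row=0, col=7)

Derivation:
Start: (row=0, col=7)
  [×3]N (north): blocked, stay at (row=0, col=7)
  W (west): (row=0, col=7) -> (row=0, col=6)
  E (east): (row=0, col=6) -> (row=0, col=7)
  S (south): blocked, stay at (row=0, col=7)
  S (south): blocked, stay at (row=0, col=7)
  N (north): blocked, stay at (row=0, col=7)
  S (south): blocked, stay at (row=0, col=7)
Final: (row=0, col=7)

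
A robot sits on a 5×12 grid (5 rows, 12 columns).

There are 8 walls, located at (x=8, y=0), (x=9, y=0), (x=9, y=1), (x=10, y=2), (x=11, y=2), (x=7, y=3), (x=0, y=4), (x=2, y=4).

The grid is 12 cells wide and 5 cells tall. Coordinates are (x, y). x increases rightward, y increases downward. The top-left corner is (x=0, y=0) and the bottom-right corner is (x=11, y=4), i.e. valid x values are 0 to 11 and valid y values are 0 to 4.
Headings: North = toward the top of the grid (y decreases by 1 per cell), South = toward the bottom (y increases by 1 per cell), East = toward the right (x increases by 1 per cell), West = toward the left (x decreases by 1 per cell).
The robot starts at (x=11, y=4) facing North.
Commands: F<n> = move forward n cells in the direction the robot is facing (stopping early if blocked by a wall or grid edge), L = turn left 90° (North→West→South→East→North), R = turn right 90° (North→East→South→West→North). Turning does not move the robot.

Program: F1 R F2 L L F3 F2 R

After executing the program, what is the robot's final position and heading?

Answer: Final position: (x=8, y=3), facing North

Derivation:
Start: (x=11, y=4), facing North
  F1: move forward 1, now at (x=11, y=3)
  R: turn right, now facing East
  F2: move forward 0/2 (blocked), now at (x=11, y=3)
  L: turn left, now facing North
  L: turn left, now facing West
  F3: move forward 3, now at (x=8, y=3)
  F2: move forward 0/2 (blocked), now at (x=8, y=3)
  R: turn right, now facing North
Final: (x=8, y=3), facing North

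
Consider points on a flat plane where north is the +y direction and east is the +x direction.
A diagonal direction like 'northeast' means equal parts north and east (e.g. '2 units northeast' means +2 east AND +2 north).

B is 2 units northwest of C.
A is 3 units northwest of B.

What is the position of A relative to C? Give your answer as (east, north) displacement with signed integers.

Place C at the origin (east=0, north=0).
  B is 2 units northwest of C: delta (east=-2, north=+2); B at (east=-2, north=2).
  A is 3 units northwest of B: delta (east=-3, north=+3); A at (east=-5, north=5).
Therefore A relative to C: (east=-5, north=5).

Answer: A is at (east=-5, north=5) relative to C.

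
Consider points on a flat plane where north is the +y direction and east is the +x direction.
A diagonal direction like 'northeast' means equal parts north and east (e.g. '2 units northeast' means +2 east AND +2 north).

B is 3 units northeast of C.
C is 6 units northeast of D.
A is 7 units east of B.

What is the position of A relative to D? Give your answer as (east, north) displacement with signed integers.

Place D at the origin (east=0, north=0).
  C is 6 units northeast of D: delta (east=+6, north=+6); C at (east=6, north=6).
  B is 3 units northeast of C: delta (east=+3, north=+3); B at (east=9, north=9).
  A is 7 units east of B: delta (east=+7, north=+0); A at (east=16, north=9).
Therefore A relative to D: (east=16, north=9).

Answer: A is at (east=16, north=9) relative to D.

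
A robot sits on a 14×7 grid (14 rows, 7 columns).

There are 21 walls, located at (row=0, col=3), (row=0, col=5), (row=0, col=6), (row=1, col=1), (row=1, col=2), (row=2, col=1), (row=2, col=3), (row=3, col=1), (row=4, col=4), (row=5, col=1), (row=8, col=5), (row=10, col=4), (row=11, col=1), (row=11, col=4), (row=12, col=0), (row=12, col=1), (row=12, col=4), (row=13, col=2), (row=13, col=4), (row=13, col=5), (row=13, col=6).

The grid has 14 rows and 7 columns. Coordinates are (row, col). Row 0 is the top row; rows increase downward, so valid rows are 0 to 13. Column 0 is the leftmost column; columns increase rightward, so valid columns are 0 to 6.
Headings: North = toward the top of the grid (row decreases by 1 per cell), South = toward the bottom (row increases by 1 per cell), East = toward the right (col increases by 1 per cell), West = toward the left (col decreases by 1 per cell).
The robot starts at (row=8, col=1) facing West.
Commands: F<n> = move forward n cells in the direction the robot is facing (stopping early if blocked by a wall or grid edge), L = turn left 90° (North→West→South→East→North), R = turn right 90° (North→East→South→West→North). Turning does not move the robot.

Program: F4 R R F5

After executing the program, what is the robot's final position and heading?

Start: (row=8, col=1), facing West
  F4: move forward 1/4 (blocked), now at (row=8, col=0)
  R: turn right, now facing North
  R: turn right, now facing East
  F5: move forward 4/5 (blocked), now at (row=8, col=4)
Final: (row=8, col=4), facing East

Answer: Final position: (row=8, col=4), facing East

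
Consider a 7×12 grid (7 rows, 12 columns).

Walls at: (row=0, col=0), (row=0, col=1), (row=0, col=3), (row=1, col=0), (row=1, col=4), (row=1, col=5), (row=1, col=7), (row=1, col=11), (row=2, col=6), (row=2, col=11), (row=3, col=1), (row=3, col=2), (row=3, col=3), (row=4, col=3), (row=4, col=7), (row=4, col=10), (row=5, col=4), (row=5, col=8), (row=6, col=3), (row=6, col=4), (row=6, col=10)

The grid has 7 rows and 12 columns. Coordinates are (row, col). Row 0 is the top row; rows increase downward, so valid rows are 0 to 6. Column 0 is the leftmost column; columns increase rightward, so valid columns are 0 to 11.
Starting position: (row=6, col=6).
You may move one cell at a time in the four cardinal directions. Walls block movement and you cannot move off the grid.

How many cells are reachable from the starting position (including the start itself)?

BFS flood-fill from (row=6, col=6):
  Distance 0: (row=6, col=6)
  Distance 1: (row=5, col=6), (row=6, col=5), (row=6, col=7)
  Distance 2: (row=4, col=6), (row=5, col=5), (row=5, col=7), (row=6, col=8)
  Distance 3: (row=3, col=6), (row=4, col=5), (row=6, col=9)
  Distance 4: (row=3, col=5), (row=3, col=7), (row=4, col=4), (row=5, col=9)
  Distance 5: (row=2, col=5), (row=2, col=7), (row=3, col=4), (row=3, col=8), (row=4, col=9), (row=5, col=10)
  Distance 6: (row=2, col=4), (row=2, col=8), (row=3, col=9), (row=4, col=8), (row=5, col=11)
  Distance 7: (row=1, col=8), (row=2, col=3), (row=2, col=9), (row=3, col=10), (row=4, col=11), (row=6, col=11)
  Distance 8: (row=0, col=8), (row=1, col=3), (row=1, col=9), (row=2, col=2), (row=2, col=10), (row=3, col=11)
  Distance 9: (row=0, col=7), (row=0, col=9), (row=1, col=2), (row=1, col=10), (row=2, col=1)
  Distance 10: (row=0, col=2), (row=0, col=6), (row=0, col=10), (row=1, col=1), (row=2, col=0)
  Distance 11: (row=0, col=5), (row=0, col=11), (row=1, col=6), (row=3, col=0)
  Distance 12: (row=0, col=4), (row=4, col=0)
  Distance 13: (row=4, col=1), (row=5, col=0)
  Distance 14: (row=4, col=2), (row=5, col=1), (row=6, col=0)
  Distance 15: (row=5, col=2), (row=6, col=1)
  Distance 16: (row=5, col=3), (row=6, col=2)
Total reachable: 63 (grid has 63 open cells total)

Answer: Reachable cells: 63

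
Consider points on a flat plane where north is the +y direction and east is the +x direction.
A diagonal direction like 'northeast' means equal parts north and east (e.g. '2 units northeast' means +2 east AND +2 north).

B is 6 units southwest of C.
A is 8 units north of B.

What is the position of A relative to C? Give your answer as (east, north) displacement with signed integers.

Place C at the origin (east=0, north=0).
  B is 6 units southwest of C: delta (east=-6, north=-6); B at (east=-6, north=-6).
  A is 8 units north of B: delta (east=+0, north=+8); A at (east=-6, north=2).
Therefore A relative to C: (east=-6, north=2).

Answer: A is at (east=-6, north=2) relative to C.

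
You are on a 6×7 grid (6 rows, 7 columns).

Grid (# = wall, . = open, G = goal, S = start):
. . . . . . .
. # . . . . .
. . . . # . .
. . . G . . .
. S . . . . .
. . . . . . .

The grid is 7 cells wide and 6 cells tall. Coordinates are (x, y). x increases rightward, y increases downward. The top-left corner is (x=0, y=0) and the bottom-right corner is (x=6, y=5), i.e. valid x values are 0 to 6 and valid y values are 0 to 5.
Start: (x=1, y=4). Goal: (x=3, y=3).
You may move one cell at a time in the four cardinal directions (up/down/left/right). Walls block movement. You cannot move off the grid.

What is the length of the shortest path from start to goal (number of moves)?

BFS from (x=1, y=4) until reaching (x=3, y=3):
  Distance 0: (x=1, y=4)
  Distance 1: (x=1, y=3), (x=0, y=4), (x=2, y=4), (x=1, y=5)
  Distance 2: (x=1, y=2), (x=0, y=3), (x=2, y=3), (x=3, y=4), (x=0, y=5), (x=2, y=5)
  Distance 3: (x=0, y=2), (x=2, y=2), (x=3, y=3), (x=4, y=4), (x=3, y=5)  <- goal reached here
One shortest path (3 moves): (x=1, y=4) -> (x=2, y=4) -> (x=3, y=4) -> (x=3, y=3)

Answer: Shortest path length: 3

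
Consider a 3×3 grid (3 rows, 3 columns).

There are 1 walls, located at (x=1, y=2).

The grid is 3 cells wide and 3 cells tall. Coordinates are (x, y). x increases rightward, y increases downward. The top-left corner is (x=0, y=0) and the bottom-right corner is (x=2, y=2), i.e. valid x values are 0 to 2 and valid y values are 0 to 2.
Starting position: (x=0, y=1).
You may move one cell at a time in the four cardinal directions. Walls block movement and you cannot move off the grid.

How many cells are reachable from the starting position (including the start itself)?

Answer: Reachable cells: 8

Derivation:
BFS flood-fill from (x=0, y=1):
  Distance 0: (x=0, y=1)
  Distance 1: (x=0, y=0), (x=1, y=1), (x=0, y=2)
  Distance 2: (x=1, y=0), (x=2, y=1)
  Distance 3: (x=2, y=0), (x=2, y=2)
Total reachable: 8 (grid has 8 open cells total)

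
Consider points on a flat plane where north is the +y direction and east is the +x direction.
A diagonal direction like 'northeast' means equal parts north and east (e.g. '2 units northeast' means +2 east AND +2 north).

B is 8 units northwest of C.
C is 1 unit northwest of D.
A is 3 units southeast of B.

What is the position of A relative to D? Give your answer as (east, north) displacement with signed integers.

Place D at the origin (east=0, north=0).
  C is 1 unit northwest of D: delta (east=-1, north=+1); C at (east=-1, north=1).
  B is 8 units northwest of C: delta (east=-8, north=+8); B at (east=-9, north=9).
  A is 3 units southeast of B: delta (east=+3, north=-3); A at (east=-6, north=6).
Therefore A relative to D: (east=-6, north=6).

Answer: A is at (east=-6, north=6) relative to D.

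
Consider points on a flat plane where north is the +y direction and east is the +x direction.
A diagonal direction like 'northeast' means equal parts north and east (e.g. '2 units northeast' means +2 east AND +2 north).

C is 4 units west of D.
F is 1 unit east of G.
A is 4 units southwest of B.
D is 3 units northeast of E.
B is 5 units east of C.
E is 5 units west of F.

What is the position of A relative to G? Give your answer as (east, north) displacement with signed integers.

Place G at the origin (east=0, north=0).
  F is 1 unit east of G: delta (east=+1, north=+0); F at (east=1, north=0).
  E is 5 units west of F: delta (east=-5, north=+0); E at (east=-4, north=0).
  D is 3 units northeast of E: delta (east=+3, north=+3); D at (east=-1, north=3).
  C is 4 units west of D: delta (east=-4, north=+0); C at (east=-5, north=3).
  B is 5 units east of C: delta (east=+5, north=+0); B at (east=0, north=3).
  A is 4 units southwest of B: delta (east=-4, north=-4); A at (east=-4, north=-1).
Therefore A relative to G: (east=-4, north=-1).

Answer: A is at (east=-4, north=-1) relative to G.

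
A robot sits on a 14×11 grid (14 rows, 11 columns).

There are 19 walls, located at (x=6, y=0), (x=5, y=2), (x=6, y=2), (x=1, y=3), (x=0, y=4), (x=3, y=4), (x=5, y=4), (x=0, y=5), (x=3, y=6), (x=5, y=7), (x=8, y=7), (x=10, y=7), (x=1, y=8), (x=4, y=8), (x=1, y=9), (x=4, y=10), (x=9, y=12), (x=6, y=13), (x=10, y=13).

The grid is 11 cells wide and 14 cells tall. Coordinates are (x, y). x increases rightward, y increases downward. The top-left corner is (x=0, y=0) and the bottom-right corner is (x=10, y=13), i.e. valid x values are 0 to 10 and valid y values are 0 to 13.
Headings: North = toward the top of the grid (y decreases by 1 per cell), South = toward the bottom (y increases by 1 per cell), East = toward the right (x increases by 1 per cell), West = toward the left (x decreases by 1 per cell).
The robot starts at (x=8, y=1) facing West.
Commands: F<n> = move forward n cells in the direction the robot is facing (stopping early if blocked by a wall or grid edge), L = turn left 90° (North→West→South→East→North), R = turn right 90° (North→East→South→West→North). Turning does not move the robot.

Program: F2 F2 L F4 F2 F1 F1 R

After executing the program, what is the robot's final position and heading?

Start: (x=8, y=1), facing West
  F2: move forward 2, now at (x=6, y=1)
  F2: move forward 2, now at (x=4, y=1)
  L: turn left, now facing South
  F4: move forward 4, now at (x=4, y=5)
  F2: move forward 2, now at (x=4, y=7)
  F1: move forward 0/1 (blocked), now at (x=4, y=7)
  F1: move forward 0/1 (blocked), now at (x=4, y=7)
  R: turn right, now facing West
Final: (x=4, y=7), facing West

Answer: Final position: (x=4, y=7), facing West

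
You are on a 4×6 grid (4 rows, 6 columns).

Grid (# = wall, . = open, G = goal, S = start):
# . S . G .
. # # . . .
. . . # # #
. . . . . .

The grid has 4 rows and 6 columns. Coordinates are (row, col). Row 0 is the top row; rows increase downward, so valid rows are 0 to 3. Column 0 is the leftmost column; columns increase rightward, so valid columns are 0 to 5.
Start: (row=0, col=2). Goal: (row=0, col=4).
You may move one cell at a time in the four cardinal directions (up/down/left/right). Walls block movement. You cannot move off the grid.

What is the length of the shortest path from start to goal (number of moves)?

BFS from (row=0, col=2) until reaching (row=0, col=4):
  Distance 0: (row=0, col=2)
  Distance 1: (row=0, col=1), (row=0, col=3)
  Distance 2: (row=0, col=4), (row=1, col=3)  <- goal reached here
One shortest path (2 moves): (row=0, col=2) -> (row=0, col=3) -> (row=0, col=4)

Answer: Shortest path length: 2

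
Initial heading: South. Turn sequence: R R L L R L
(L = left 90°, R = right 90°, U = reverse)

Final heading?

Start: South
  R (right (90° clockwise)) -> West
  R (right (90° clockwise)) -> North
  L (left (90° counter-clockwise)) -> West
  L (left (90° counter-clockwise)) -> South
  R (right (90° clockwise)) -> West
  L (left (90° counter-clockwise)) -> South
Final: South

Answer: Final heading: South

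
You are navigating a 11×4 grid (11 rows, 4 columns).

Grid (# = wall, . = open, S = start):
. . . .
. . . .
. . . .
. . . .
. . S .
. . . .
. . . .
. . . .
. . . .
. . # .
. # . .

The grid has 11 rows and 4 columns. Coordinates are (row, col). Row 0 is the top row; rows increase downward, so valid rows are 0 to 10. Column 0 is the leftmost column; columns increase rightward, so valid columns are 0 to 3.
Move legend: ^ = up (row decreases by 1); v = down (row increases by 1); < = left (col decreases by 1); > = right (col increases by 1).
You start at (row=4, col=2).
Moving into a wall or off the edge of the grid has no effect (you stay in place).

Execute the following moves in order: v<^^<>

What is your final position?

Start: (row=4, col=2)
  v (down): (row=4, col=2) -> (row=5, col=2)
  < (left): (row=5, col=2) -> (row=5, col=1)
  ^ (up): (row=5, col=1) -> (row=4, col=1)
  ^ (up): (row=4, col=1) -> (row=3, col=1)
  < (left): (row=3, col=1) -> (row=3, col=0)
  > (right): (row=3, col=0) -> (row=3, col=1)
Final: (row=3, col=1)

Answer: Final position: (row=3, col=1)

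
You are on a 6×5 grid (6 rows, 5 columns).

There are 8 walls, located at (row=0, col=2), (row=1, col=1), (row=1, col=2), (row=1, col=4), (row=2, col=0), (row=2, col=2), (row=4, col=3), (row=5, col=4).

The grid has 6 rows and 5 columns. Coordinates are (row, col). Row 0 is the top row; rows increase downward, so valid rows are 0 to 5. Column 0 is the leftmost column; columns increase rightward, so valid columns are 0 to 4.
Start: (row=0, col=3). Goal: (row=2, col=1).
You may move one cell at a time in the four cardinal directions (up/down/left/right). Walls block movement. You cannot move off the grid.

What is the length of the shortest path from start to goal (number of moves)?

Answer: Shortest path length: 6

Derivation:
BFS from (row=0, col=3) until reaching (row=2, col=1):
  Distance 0: (row=0, col=3)
  Distance 1: (row=0, col=4), (row=1, col=3)
  Distance 2: (row=2, col=3)
  Distance 3: (row=2, col=4), (row=3, col=3)
  Distance 4: (row=3, col=2), (row=3, col=4)
  Distance 5: (row=3, col=1), (row=4, col=2), (row=4, col=4)
  Distance 6: (row=2, col=1), (row=3, col=0), (row=4, col=1), (row=5, col=2)  <- goal reached here
One shortest path (6 moves): (row=0, col=3) -> (row=1, col=3) -> (row=2, col=3) -> (row=3, col=3) -> (row=3, col=2) -> (row=3, col=1) -> (row=2, col=1)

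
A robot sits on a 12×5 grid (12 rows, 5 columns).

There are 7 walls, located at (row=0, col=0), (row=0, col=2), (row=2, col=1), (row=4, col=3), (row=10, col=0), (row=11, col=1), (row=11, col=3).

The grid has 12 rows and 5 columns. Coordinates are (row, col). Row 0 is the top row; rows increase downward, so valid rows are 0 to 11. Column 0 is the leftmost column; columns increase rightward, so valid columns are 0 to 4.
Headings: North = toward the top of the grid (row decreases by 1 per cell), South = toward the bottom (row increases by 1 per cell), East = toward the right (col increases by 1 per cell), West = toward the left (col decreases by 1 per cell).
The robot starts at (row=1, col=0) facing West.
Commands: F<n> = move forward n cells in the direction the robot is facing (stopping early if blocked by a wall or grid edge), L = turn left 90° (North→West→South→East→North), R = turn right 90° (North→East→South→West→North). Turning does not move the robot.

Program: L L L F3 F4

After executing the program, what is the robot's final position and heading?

Start: (row=1, col=0), facing West
  L: turn left, now facing South
  L: turn left, now facing East
  L: turn left, now facing North
  F3: move forward 0/3 (blocked), now at (row=1, col=0)
  F4: move forward 0/4 (blocked), now at (row=1, col=0)
Final: (row=1, col=0), facing North

Answer: Final position: (row=1, col=0), facing North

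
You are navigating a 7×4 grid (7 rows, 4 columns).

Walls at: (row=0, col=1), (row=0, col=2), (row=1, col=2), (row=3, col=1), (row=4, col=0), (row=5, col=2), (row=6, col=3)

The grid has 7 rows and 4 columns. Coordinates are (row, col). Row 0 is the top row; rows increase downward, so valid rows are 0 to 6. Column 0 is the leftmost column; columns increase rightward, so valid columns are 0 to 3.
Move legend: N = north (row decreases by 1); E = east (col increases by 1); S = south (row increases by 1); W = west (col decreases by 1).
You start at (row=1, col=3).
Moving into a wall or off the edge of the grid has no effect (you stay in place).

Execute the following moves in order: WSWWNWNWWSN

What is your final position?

Start: (row=1, col=3)
  W (west): blocked, stay at (row=1, col=3)
  S (south): (row=1, col=3) -> (row=2, col=3)
  W (west): (row=2, col=3) -> (row=2, col=2)
  W (west): (row=2, col=2) -> (row=2, col=1)
  N (north): (row=2, col=1) -> (row=1, col=1)
  W (west): (row=1, col=1) -> (row=1, col=0)
  N (north): (row=1, col=0) -> (row=0, col=0)
  W (west): blocked, stay at (row=0, col=0)
  W (west): blocked, stay at (row=0, col=0)
  S (south): (row=0, col=0) -> (row=1, col=0)
  N (north): (row=1, col=0) -> (row=0, col=0)
Final: (row=0, col=0)

Answer: Final position: (row=0, col=0)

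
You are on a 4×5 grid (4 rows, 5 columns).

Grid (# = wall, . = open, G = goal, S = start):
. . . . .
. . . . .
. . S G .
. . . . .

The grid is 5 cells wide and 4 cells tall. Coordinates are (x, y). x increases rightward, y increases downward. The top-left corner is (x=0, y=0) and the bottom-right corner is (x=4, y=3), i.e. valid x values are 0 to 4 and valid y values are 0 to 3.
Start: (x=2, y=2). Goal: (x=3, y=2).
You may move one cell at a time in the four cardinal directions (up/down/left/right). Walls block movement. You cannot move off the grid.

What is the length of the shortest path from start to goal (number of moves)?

Answer: Shortest path length: 1

Derivation:
BFS from (x=2, y=2) until reaching (x=3, y=2):
  Distance 0: (x=2, y=2)
  Distance 1: (x=2, y=1), (x=1, y=2), (x=3, y=2), (x=2, y=3)  <- goal reached here
One shortest path (1 moves): (x=2, y=2) -> (x=3, y=2)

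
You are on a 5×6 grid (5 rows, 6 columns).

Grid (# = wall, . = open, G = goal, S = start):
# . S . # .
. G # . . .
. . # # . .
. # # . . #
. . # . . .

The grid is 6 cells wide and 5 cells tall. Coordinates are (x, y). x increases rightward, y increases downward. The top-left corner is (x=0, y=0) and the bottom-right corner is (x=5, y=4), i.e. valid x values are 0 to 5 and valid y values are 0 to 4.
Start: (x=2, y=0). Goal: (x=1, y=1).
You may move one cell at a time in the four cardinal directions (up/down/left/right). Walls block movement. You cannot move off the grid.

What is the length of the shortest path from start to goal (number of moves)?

Answer: Shortest path length: 2

Derivation:
BFS from (x=2, y=0) until reaching (x=1, y=1):
  Distance 0: (x=2, y=0)
  Distance 1: (x=1, y=0), (x=3, y=0)
  Distance 2: (x=1, y=1), (x=3, y=1)  <- goal reached here
One shortest path (2 moves): (x=2, y=0) -> (x=1, y=0) -> (x=1, y=1)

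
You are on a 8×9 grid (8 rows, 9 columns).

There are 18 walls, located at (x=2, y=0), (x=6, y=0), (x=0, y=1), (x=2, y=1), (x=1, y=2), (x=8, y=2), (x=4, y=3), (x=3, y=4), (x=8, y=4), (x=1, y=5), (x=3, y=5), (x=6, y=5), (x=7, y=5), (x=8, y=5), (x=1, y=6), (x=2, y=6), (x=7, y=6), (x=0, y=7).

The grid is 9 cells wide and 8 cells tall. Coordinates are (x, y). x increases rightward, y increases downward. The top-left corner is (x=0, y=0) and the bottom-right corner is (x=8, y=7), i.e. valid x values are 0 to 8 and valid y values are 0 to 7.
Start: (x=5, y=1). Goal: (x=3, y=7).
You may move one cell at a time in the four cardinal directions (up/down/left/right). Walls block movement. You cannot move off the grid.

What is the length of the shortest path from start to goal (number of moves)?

Answer: Shortest path length: 8

Derivation:
BFS from (x=5, y=1) until reaching (x=3, y=7):
  Distance 0: (x=5, y=1)
  Distance 1: (x=5, y=0), (x=4, y=1), (x=6, y=1), (x=5, y=2)
  Distance 2: (x=4, y=0), (x=3, y=1), (x=7, y=1), (x=4, y=2), (x=6, y=2), (x=5, y=3)
  Distance 3: (x=3, y=0), (x=7, y=0), (x=8, y=1), (x=3, y=2), (x=7, y=2), (x=6, y=3), (x=5, y=4)
  Distance 4: (x=8, y=0), (x=2, y=2), (x=3, y=3), (x=7, y=3), (x=4, y=4), (x=6, y=4), (x=5, y=5)
  Distance 5: (x=2, y=3), (x=8, y=3), (x=7, y=4), (x=4, y=5), (x=5, y=6)
  Distance 6: (x=1, y=3), (x=2, y=4), (x=4, y=6), (x=6, y=6), (x=5, y=7)
  Distance 7: (x=0, y=3), (x=1, y=4), (x=2, y=5), (x=3, y=6), (x=4, y=7), (x=6, y=7)
  Distance 8: (x=0, y=2), (x=0, y=4), (x=3, y=7), (x=7, y=7)  <- goal reached here
One shortest path (8 moves): (x=5, y=1) -> (x=5, y=2) -> (x=5, y=3) -> (x=5, y=4) -> (x=4, y=4) -> (x=4, y=5) -> (x=4, y=6) -> (x=3, y=6) -> (x=3, y=7)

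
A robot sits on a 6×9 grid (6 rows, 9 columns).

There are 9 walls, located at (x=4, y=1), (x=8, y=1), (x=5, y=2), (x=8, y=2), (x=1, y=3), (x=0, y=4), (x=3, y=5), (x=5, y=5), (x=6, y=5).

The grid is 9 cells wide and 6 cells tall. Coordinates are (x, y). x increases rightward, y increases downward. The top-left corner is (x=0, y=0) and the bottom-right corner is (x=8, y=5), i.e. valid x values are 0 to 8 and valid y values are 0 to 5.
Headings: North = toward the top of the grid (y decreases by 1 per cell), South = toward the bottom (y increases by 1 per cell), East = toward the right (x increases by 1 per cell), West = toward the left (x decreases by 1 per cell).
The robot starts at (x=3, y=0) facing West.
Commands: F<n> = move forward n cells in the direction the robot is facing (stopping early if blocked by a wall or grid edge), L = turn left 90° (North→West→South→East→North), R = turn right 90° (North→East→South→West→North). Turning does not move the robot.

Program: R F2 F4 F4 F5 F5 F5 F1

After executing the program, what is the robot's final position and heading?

Answer: Final position: (x=3, y=0), facing North

Derivation:
Start: (x=3, y=0), facing West
  R: turn right, now facing North
  F2: move forward 0/2 (blocked), now at (x=3, y=0)
  F4: move forward 0/4 (blocked), now at (x=3, y=0)
  F4: move forward 0/4 (blocked), now at (x=3, y=0)
  [×3]F5: move forward 0/5 (blocked), now at (x=3, y=0)
  F1: move forward 0/1 (blocked), now at (x=3, y=0)
Final: (x=3, y=0), facing North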